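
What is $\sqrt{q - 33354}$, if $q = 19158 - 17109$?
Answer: $i \sqrt{31305} \approx 176.93 i$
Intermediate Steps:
$q = 2049$
$\sqrt{q - 33354} = \sqrt{2049 - 33354} = \sqrt{-31305} = i \sqrt{31305}$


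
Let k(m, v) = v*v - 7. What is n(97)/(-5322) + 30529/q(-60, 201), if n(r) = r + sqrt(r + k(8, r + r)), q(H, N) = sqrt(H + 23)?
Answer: -97/5322 - sqrt(37726)/5322 - 30529*I*sqrt(37)/37 ≈ -0.054722 - 5018.9*I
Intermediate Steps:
k(m, v) = -7 + v**2 (k(m, v) = v**2 - 7 = -7 + v**2)
q(H, N) = sqrt(23 + H)
n(r) = r + sqrt(-7 + r + 4*r**2) (n(r) = r + sqrt(r + (-7 + (r + r)**2)) = r + sqrt(r + (-7 + (2*r)**2)) = r + sqrt(r + (-7 + 4*r**2)) = r + sqrt(-7 + r + 4*r**2))
n(97)/(-5322) + 30529/q(-60, 201) = (97 + sqrt(-7 + 97 + 4*97**2))/(-5322) + 30529/(sqrt(23 - 60)) = (97 + sqrt(-7 + 97 + 4*9409))*(-1/5322) + 30529/(sqrt(-37)) = (97 + sqrt(-7 + 97 + 37636))*(-1/5322) + 30529/((I*sqrt(37))) = (97 + sqrt(37726))*(-1/5322) + 30529*(-I*sqrt(37)/37) = (-97/5322 - sqrt(37726)/5322) - 30529*I*sqrt(37)/37 = -97/5322 - sqrt(37726)/5322 - 30529*I*sqrt(37)/37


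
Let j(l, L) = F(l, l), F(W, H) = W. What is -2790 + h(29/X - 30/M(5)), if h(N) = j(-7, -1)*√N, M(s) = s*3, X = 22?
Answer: -2790 - 7*I*√330/22 ≈ -2790.0 - 5.7801*I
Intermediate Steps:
j(l, L) = l
M(s) = 3*s
h(N) = -7*√N
-2790 + h(29/X - 30/M(5)) = -2790 - 7*√(29/22 - 30/(3*5)) = -2790 - 7*√(29*(1/22) - 30/15) = -2790 - 7*√(29/22 - 30*1/15) = -2790 - 7*√(29/22 - 2) = -2790 - 7*I*√330/22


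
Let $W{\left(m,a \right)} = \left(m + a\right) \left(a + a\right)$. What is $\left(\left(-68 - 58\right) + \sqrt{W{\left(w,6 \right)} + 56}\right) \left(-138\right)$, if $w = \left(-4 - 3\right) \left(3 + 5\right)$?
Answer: $17388 - 552 i \sqrt{34} \approx 17388.0 - 3218.7 i$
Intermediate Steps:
$w = -56$ ($w = \left(-7\right) 8 = -56$)
$W{\left(m,a \right)} = 2 a \left(a + m\right)$ ($W{\left(m,a \right)} = \left(a + m\right) 2 a = 2 a \left(a + m\right)$)
$\left(\left(-68 - 58\right) + \sqrt{W{\left(w,6 \right)} + 56}\right) \left(-138\right) = \left(\left(-68 - 58\right) + \sqrt{2 \cdot 6 \left(6 - 56\right) + 56}\right) \left(-138\right) = \left(-126 + \sqrt{2 \cdot 6 \left(-50\right) + 56}\right) \left(-138\right) = \left(-126 + \sqrt{-600 + 56}\right) \left(-138\right) = \left(-126 + \sqrt{-544}\right) \left(-138\right) = \left(-126 + 4 i \sqrt{34}\right) \left(-138\right) = 17388 - 552 i \sqrt{34}$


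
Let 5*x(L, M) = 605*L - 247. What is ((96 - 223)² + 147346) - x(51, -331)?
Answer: 786767/5 ≈ 1.5735e+5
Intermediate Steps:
x(L, M) = -247/5 + 121*L (x(L, M) = (605*L - 247)/5 = (-247 + 605*L)/5 = -247/5 + 121*L)
((96 - 223)² + 147346) - x(51, -331) = ((96 - 223)² + 147346) - (-247/5 + 121*51) = ((-127)² + 147346) - (-247/5 + 6171) = (16129 + 147346) - 1*30608/5 = 163475 - 30608/5 = 786767/5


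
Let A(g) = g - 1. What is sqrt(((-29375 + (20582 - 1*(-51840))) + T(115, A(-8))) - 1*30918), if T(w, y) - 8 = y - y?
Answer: sqrt(12137) ≈ 110.17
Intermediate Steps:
A(g) = -1 + g
T(w, y) = 8 (T(w, y) = 8 + (y - y) = 8 + 0 = 8)
sqrt(((-29375 + (20582 - 1*(-51840))) + T(115, A(-8))) - 1*30918) = sqrt(((-29375 + (20582 - 1*(-51840))) + 8) - 1*30918) = sqrt(((-29375 + (20582 + 51840)) + 8) - 30918) = sqrt(((-29375 + 72422) + 8) - 30918) = sqrt((43047 + 8) - 30918) = sqrt(43055 - 30918) = sqrt(12137)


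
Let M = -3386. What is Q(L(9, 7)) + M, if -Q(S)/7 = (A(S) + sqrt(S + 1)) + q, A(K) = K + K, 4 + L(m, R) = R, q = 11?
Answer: -3519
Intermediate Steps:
L(m, R) = -4 + R
A(K) = 2*K
Q(S) = -77 - 14*S - 7*sqrt(1 + S) (Q(S) = -7*((2*S + sqrt(S + 1)) + 11) = -7*((2*S + sqrt(1 + S)) + 11) = -7*((sqrt(1 + S) + 2*S) + 11) = -7*(11 + sqrt(1 + S) + 2*S) = -77 - 14*S - 7*sqrt(1 + S))
Q(L(9, 7)) + M = (-77 - 14*(-4 + 7) - 7*sqrt(1 + (-4 + 7))) - 3386 = (-77 - 14*3 - 7*sqrt(1 + 3)) - 3386 = (-77 - 42 - 7*sqrt(4)) - 3386 = (-77 - 42 - 7*2) - 3386 = (-77 - 42 - 14) - 3386 = -133 - 3386 = -3519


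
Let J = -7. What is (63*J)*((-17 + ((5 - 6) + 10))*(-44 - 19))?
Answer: -222264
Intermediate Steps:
(63*J)*((-17 + ((5 - 6) + 10))*(-44 - 19)) = (63*(-7))*((-17 + ((5 - 6) + 10))*(-44 - 19)) = -441*(-17 + (-1 + 10))*(-63) = -441*(-17 + 9)*(-63) = -(-3528)*(-63) = -441*504 = -222264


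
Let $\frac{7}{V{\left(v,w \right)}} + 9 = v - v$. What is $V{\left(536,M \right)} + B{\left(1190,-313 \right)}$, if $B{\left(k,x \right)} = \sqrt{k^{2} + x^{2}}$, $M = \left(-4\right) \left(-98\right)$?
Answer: $- \frac{7}{9} + \sqrt{1514069} \approx 1229.7$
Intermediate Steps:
$M = 392$
$V{\left(v,w \right)} = - \frac{7}{9}$ ($V{\left(v,w \right)} = \frac{7}{-9 + \left(v - v\right)} = \frac{7}{-9 + 0} = \frac{7}{-9} = 7 \left(- \frac{1}{9}\right) = - \frac{7}{9}$)
$V{\left(536,M \right)} + B{\left(1190,-313 \right)} = - \frac{7}{9} + \sqrt{1190^{2} + \left(-313\right)^{2}} = - \frac{7}{9} + \sqrt{1416100 + 97969} = - \frac{7}{9} + \sqrt{1514069}$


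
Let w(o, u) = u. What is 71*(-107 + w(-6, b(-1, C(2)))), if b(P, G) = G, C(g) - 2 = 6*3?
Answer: -6177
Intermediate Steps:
C(g) = 20 (C(g) = 2 + 6*3 = 2 + 18 = 20)
71*(-107 + w(-6, b(-1, C(2)))) = 71*(-107 + 20) = 71*(-87) = -6177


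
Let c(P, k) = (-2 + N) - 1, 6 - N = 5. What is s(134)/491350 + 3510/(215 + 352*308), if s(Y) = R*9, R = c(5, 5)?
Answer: 861341571/26687920925 ≈ 0.032275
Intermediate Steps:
N = 1 (N = 6 - 1*5 = 6 - 5 = 1)
c(P, k) = -2 (c(P, k) = (-2 + 1) - 1 = -1 - 1 = -2)
R = -2
s(Y) = -18 (s(Y) = -2*9 = -18)
s(134)/491350 + 3510/(215 + 352*308) = -18/491350 + 3510/(215 + 352*308) = -18*1/491350 + 3510/(215 + 108416) = -9/245675 + 3510/108631 = 861341571/26687920925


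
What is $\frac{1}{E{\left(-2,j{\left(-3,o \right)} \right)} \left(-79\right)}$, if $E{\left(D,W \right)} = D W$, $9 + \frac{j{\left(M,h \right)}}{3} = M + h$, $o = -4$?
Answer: $- \frac{1}{7584} \approx -0.00013186$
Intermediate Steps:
$j{\left(M,h \right)} = -27 + 3 M + 3 h$ ($j{\left(M,h \right)} = -27 + 3 \left(M + h\right) = -27 + \left(3 M + 3 h\right) = -27 + 3 M + 3 h$)
$\frac{1}{E{\left(-2,j{\left(-3,o \right)} \right)} \left(-79\right)} = \frac{1}{- 2 \left(-27 + 3 \left(-3\right) + 3 \left(-4\right)\right) \left(-79\right)} = \frac{1}{- 2 \left(-27 - 9 - 12\right) \left(-79\right)} = \frac{1}{\left(-2\right) \left(-48\right) \left(-79\right)} = \frac{1}{96 \left(-79\right)} = \frac{1}{-7584} = - \frac{1}{7584}$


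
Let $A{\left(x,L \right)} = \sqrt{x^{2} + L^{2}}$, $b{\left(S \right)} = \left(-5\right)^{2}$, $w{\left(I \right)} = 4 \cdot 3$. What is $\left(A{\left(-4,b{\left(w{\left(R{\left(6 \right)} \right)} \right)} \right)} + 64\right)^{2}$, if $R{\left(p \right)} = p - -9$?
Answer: $\left(64 + \sqrt{641}\right)^{2} \approx 7977.7$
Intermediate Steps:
$R{\left(p \right)} = 9 + p$ ($R{\left(p \right)} = p + 9 = 9 + p$)
$w{\left(I \right)} = 12$
$b{\left(S \right)} = 25$
$A{\left(x,L \right)} = \sqrt{L^{2} + x^{2}}$
$\left(A{\left(-4,b{\left(w{\left(R{\left(6 \right)} \right)} \right)} \right)} + 64\right)^{2} = \left(\sqrt{25^{2} + \left(-4\right)^{2}} + 64\right)^{2} = \left(\sqrt{625 + 16} + 64\right)^{2} = \left(\sqrt{641} + 64\right)^{2} = \left(64 + \sqrt{641}\right)^{2}$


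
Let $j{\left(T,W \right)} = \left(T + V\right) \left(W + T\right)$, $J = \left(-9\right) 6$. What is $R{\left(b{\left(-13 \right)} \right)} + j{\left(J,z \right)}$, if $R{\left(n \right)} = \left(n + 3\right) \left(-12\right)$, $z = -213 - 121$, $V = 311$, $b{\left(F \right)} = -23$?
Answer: $-99476$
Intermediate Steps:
$z = -334$ ($z = -213 - 121 = -334$)
$J = -54$
$R{\left(n \right)} = -36 - 12 n$ ($R{\left(n \right)} = \left(3 + n\right) \left(-12\right) = -36 - 12 n$)
$j{\left(T,W \right)} = \left(311 + T\right) \left(T + W\right)$ ($j{\left(T,W \right)} = \left(T + 311\right) \left(W + T\right) = \left(311 + T\right) \left(T + W\right)$)
$R{\left(b{\left(-13 \right)} \right)} + j{\left(J,z \right)} = \left(-36 - -276\right) + \left(\left(-54\right)^{2} + 311 \left(-54\right) + 311 \left(-334\right) - -18036\right) = \left(-36 + 276\right) + \left(2916 - 16794 - 103874 + 18036\right) = 240 - 99716 = -99476$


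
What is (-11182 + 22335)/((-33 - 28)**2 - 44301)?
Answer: -11153/40580 ≈ -0.27484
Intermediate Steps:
(-11182 + 22335)/((-33 - 28)**2 - 44301) = 11153/((-61)**2 - 44301) = 11153/(3721 - 44301) = 11153/(-40580) = 11153*(-1/40580) = -11153/40580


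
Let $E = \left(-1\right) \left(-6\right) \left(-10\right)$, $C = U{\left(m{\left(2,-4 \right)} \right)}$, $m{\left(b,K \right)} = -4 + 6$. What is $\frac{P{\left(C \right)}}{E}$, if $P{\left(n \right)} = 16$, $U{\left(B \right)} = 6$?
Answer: $- \frac{4}{15} \approx -0.26667$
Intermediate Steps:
$m{\left(b,K \right)} = 2$
$C = 6$
$E = -60$ ($E = 6 \left(-10\right) = -60$)
$\frac{P{\left(C \right)}}{E} = \frac{16}{-60} = 16 \left(- \frac{1}{60}\right) = - \frac{4}{15}$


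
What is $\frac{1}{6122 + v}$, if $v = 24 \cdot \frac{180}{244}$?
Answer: $\frac{61}{374522} \approx 0.00016287$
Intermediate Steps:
$v = \frac{1080}{61}$ ($v = 24 \cdot 180 \cdot \frac{1}{244} = 24 \cdot \frac{45}{61} = \frac{1080}{61} \approx 17.705$)
$\frac{1}{6122 + v} = \frac{1}{6122 + \frac{1080}{61}} = \frac{1}{\frac{374522}{61}} = \frac{61}{374522}$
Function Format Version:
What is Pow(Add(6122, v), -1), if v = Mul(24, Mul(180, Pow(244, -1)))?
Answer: Rational(61, 374522) ≈ 0.00016287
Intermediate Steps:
v = Rational(1080, 61) (v = Mul(24, Mul(180, Rational(1, 244))) = Mul(24, Rational(45, 61)) = Rational(1080, 61) ≈ 17.705)
Pow(Add(6122, v), -1) = Pow(Add(6122, Rational(1080, 61)), -1) = Pow(Rational(374522, 61), -1) = Rational(61, 374522)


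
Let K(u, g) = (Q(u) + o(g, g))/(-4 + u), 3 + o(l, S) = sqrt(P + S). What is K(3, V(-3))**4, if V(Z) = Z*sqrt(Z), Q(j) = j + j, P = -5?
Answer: (3 + sqrt(-5 - 3*I*sqrt(3)))**4 ≈ -294.6 - 412.8*I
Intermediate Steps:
o(l, S) = -3 + sqrt(-5 + S)
Q(j) = 2*j
V(Z) = Z**(3/2)
K(u, g) = (-3 + sqrt(-5 + g) + 2*u)/(-4 + u) (K(u, g) = (2*u + (-3 + sqrt(-5 + g)))/(-4 + u) = (-3 + sqrt(-5 + g) + 2*u)/(-4 + u))
K(3, V(-3))**4 = ((-3 + sqrt(-5 + (-3)**(3/2)) + 2*3)/(-4 + 3))**4 = ((-3 + sqrt(-5 - 3*I*sqrt(3)) + 6)/(-1))**4 = (-(3 + sqrt(-5 - 3*I*sqrt(3))))**4 = (-3 - sqrt(-5 - 3*I*sqrt(3)))**4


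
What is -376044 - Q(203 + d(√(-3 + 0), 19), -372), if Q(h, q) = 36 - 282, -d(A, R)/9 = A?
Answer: -375798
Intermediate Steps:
d(A, R) = -9*A
Q(h, q) = -246
-376044 - Q(203 + d(√(-3 + 0), 19), -372) = -376044 - 1*(-246) = -376044 + 246 = -375798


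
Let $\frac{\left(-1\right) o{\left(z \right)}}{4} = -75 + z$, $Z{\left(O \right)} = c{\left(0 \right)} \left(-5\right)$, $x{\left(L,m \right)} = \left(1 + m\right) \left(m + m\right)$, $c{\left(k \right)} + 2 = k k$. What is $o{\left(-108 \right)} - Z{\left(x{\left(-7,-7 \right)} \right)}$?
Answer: $722$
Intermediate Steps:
$c{\left(k \right)} = -2 + k^{2}$ ($c{\left(k \right)} = -2 + k k = -2 + k^{2}$)
$x{\left(L,m \right)} = 2 m \left(1 + m\right)$ ($x{\left(L,m \right)} = \left(1 + m\right) 2 m = 2 m \left(1 + m\right)$)
$Z{\left(O \right)} = 10$ ($Z{\left(O \right)} = \left(-2 + 0^{2}\right) \left(-5\right) = \left(-2 + 0\right) \left(-5\right) = \left(-2\right) \left(-5\right) = 10$)
$o{\left(z \right)} = 300 - 4 z$ ($o{\left(z \right)} = - 4 \left(-75 + z\right) = 300 - 4 z$)
$o{\left(-108 \right)} - Z{\left(x{\left(-7,-7 \right)} \right)} = \left(300 - -432\right) - 10 = \left(300 + 432\right) - 10 = 732 - 10 = 722$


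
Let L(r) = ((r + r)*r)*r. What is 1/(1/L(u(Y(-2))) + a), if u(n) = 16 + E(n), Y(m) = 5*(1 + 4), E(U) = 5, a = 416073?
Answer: 18522/7706504107 ≈ 2.4034e-6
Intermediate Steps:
Y(m) = 25 (Y(m) = 5*5 = 25)
u(n) = 21 (u(n) = 16 + 5 = 21)
L(r) = 2*r**3 (L(r) = ((2*r)*r)*r = (2*r**2)*r = 2*r**3)
1/(1/L(u(Y(-2))) + a) = 1/(1/(2*21**3) + 416073) = 1/(1/(2*9261) + 416073) = 1/(1/18522 + 416073) = 1/(7706504107/18522) = 18522/7706504107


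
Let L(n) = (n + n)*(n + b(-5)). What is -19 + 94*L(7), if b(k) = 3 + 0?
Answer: 13141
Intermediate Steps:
b(k) = 3
L(n) = 2*n*(3 + n) (L(n) = (n + n)*(n + 3) = (2*n)*(3 + n) = 2*n*(3 + n))
-19 + 94*L(7) = -19 + 94*(2*7*(3 + 7)) = -19 + 94*(2*7*10) = -19 + 94*140 = -19 + 13160 = 13141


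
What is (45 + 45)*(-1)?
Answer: -90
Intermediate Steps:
(45 + 45)*(-1) = 90*(-1) = -90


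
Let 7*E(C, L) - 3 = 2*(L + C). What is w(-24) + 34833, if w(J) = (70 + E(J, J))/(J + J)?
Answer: 11703491/336 ≈ 34832.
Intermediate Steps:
E(C, L) = 3/7 + 2*C/7 + 2*L/7 (E(C, L) = 3/7 + (2*(L + C))/7 = 3/7 + (2*(C + L))/7 = 3/7 + (2*C + 2*L)/7 = 3/7 + (2*C/7 + 2*L/7) = 3/7 + 2*C/7 + 2*L/7)
w(J) = (493/7 + 4*J/7)/(2*J) (w(J) = (70 + (3/7 + 2*J/7 + 2*J/7))/(J + J) = (70 + (3/7 + 4*J/7))/((2*J)) = (493/7 + 4*J/7)*(1/(2*J)) = (493/7 + 4*J/7)/(2*J))
w(-24) + 34833 = (1/14)*(493 + 4*(-24))/(-24) + 34833 = (1/14)*(-1/24)*(493 - 96) + 34833 = (1/14)*(-1/24)*397 + 34833 = -397/336 + 34833 = 11703491/336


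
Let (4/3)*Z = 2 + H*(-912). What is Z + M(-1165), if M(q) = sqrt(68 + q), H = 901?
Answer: -1232565/2 + I*sqrt(1097) ≈ -6.1628e+5 + 33.121*I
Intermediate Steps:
Z = -1232565/2 (Z = 3*(2 + 901*(-912))/4 = 3*(2 - 821712)/4 = (3/4)*(-821710) = -1232565/2 ≈ -6.1628e+5)
Z + M(-1165) = -1232565/2 + sqrt(68 - 1165) = -1232565/2 + sqrt(-1097) = -1232565/2 + I*sqrt(1097)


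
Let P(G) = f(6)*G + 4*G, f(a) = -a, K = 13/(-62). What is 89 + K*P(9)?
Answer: 2876/31 ≈ 92.774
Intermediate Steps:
K = -13/62 (K = 13*(-1/62) = -13/62 ≈ -0.20968)
P(G) = -2*G (P(G) = (-1*6)*G + 4*G = -6*G + 4*G = -2*G)
89 + K*P(9) = 89 - (-13)*9/31 = 89 - 13/62*(-18) = 89 + 117/31 = 2876/31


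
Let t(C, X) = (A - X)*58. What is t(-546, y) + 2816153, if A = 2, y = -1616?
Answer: 2909997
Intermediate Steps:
t(C, X) = 116 - 58*X (t(C, X) = (2 - X)*58 = 116 - 58*X)
t(-546, y) + 2816153 = (116 - 58*(-1616)) + 2816153 = (116 + 93728) + 2816153 = 93844 + 2816153 = 2909997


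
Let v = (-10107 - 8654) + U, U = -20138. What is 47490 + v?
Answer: 8591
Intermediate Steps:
v = -38899 (v = (-10107 - 8654) - 20138 = -18761 - 20138 = -38899)
47490 + v = 47490 - 38899 = 8591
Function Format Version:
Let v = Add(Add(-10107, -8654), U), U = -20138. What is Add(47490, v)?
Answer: 8591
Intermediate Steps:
v = -38899 (v = Add(Add(-10107, -8654), -20138) = Add(-18761, -20138) = -38899)
Add(47490, v) = Add(47490, -38899) = 8591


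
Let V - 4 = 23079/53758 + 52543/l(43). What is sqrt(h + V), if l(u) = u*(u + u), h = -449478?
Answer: I*sqrt(600417797302212330)/1155797 ≈ 670.42*I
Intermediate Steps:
l(u) = 2*u**2 (l(u) = u*(2*u) = 2*u**2)
V = 926285268/49699271 (V = 4 + (23079/53758 + 52543/((2*43**2))) = 4 + (23079*(1/53758) + 52543/((2*1849))) = 4 + (23079/53758 + 52543/3698) = 4 + 727488184/49699271 = 926285268/49699271 ≈ 18.638)
sqrt(h + V) = sqrt(-449478 + 926285268/49699271) = sqrt(-22337802645270/49699271) = I*sqrt(600417797302212330)/1155797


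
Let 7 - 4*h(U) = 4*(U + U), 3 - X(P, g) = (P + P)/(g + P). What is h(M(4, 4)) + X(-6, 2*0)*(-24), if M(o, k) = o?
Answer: -121/4 ≈ -30.250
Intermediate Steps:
X(P, g) = 3 - 2*P/(P + g) (X(P, g) = 3 - (P + P)/(g + P) = 3 - 2*P/(P + g))
h(U) = 7/4 - 2*U (h(U) = 7/4 - (U + U) = 7/4 - 2*U)
h(M(4, 4)) + X(-6, 2*0)*(-24) = (7/4 - 2*4) + ((-6 + 3*(2*0))/(-6 + 2*0))*(-24) = (7/4 - 8) + ((-6 + 3*0)/(-6 + 0))*(-24) = -25/4 + ((-6 + 0)/(-6))*(-24) = -25/4 - 1/6*(-6)*(-24) = -25/4 + 1*(-24) = -25/4 - 24 = -121/4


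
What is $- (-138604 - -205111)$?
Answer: $-66507$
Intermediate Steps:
$- (-138604 - -205111) = - (-138604 + 205111) = \left(-1\right) 66507 = -66507$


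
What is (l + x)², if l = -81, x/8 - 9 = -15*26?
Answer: 9790641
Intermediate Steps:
x = -3048 (x = 72 + 8*(-15*26) = 72 + 8*(-390) = 72 - 3120 = -3048)
(l + x)² = (-81 - 3048)² = (-3129)² = 9790641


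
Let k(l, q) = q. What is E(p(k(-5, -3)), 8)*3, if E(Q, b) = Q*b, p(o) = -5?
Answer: -120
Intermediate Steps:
E(p(k(-5, -3)), 8)*3 = -5*8*3 = -40*3 = -120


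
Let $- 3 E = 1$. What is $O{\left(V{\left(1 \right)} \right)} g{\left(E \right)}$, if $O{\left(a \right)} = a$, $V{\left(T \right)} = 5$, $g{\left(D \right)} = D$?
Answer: $- \frac{5}{3} \approx -1.6667$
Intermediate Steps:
$E = - \frac{1}{3}$ ($E = \left(- \frac{1}{3}\right) 1 = - \frac{1}{3} \approx -0.33333$)
$O{\left(V{\left(1 \right)} \right)} g{\left(E \right)} = 5 \left(- \frac{1}{3}\right) = - \frac{5}{3}$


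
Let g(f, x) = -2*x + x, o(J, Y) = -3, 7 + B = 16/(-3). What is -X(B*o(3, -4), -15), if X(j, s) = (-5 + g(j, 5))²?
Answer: -100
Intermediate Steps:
B = -37/3 (B = -7 + 16/(-3) = -7 + 16*(-⅓) = -7 - 16/3 = -37/3 ≈ -12.333)
g(f, x) = -x
X(j, s) = 100 (X(j, s) = (-5 - 1*5)² = (-5 - 5)² = (-10)² = 100)
-X(B*o(3, -4), -15) = -1*100 = -100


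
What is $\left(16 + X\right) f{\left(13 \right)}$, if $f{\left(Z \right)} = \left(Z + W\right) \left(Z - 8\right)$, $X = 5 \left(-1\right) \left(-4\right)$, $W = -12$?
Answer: $180$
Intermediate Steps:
$X = 20$ ($X = \left(-5\right) \left(-4\right) = 20$)
$f{\left(Z \right)} = \left(-12 + Z\right) \left(-8 + Z\right)$ ($f{\left(Z \right)} = \left(Z - 12\right) \left(Z - 8\right) = \left(-12 + Z\right) \left(-8 + Z\right)$)
$\left(16 + X\right) f{\left(13 \right)} = \left(16 + 20\right) \left(96 + 13^{2} - 260\right) = 36 \left(96 + 169 - 260\right) = 36 \cdot 5 = 180$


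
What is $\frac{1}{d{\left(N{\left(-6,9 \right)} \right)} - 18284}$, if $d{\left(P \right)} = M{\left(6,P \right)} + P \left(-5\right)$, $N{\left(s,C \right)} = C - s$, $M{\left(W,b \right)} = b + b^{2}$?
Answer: $- \frac{1}{18119} \approx -5.5191 \cdot 10^{-5}$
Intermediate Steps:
$d{\left(P \right)} = - 5 P + P \left(1 + P\right)$ ($d{\left(P \right)} = P \left(1 + P\right) + P \left(-5\right) = P \left(1 + P\right) - 5 P = - 5 P + P \left(1 + P\right)$)
$\frac{1}{d{\left(N{\left(-6,9 \right)} \right)} - 18284} = \frac{1}{\left(9 - -6\right) \left(-4 + \left(9 - -6\right)\right) - 18284} = \frac{1}{\left(9 + 6\right) \left(-4 + \left(9 + 6\right)\right) - 18284} = \frac{1}{15 \left(-4 + 15\right) - 18284} = \frac{1}{15 \cdot 11 - 18284} = \frac{1}{165 - 18284} = \frac{1}{-18119} = - \frac{1}{18119}$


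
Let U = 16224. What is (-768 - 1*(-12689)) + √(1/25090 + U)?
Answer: 11921 + √10213139439490/25090 ≈ 12048.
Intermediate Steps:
(-768 - 1*(-12689)) + √(1/25090 + U) = (-768 - 1*(-12689)) + √(1/25090 + 16224) = (-768 + 12689) + √(1/25090 + 16224) = 11921 + √(407060161/25090) = 11921 + √10213139439490/25090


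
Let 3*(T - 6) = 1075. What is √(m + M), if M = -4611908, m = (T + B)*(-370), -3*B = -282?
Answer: I*√43033422/3 ≈ 2186.7*I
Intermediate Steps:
T = 1093/3 (T = 6 + (⅓)*1075 = 6 + 1075/3 = 1093/3 ≈ 364.33)
B = 94 (B = -⅓*(-282) = 94)
m = -508750/3 (m = (1093/3 + 94)*(-370) = (1375/3)*(-370) = -508750/3 ≈ -1.6958e+5)
√(m + M) = √(-508750/3 - 4611908) = √(-14344474/3) = I*√43033422/3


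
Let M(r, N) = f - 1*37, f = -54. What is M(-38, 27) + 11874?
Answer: 11783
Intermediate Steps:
M(r, N) = -91 (M(r, N) = -54 - 1*37 = -54 - 37 = -91)
M(-38, 27) + 11874 = -91 + 11874 = 11783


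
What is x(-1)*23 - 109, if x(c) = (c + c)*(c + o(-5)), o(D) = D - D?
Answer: -63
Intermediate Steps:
o(D) = 0
x(c) = 2*c² (x(c) = (c + c)*(c + 0) = (2*c)*c = 2*c²)
x(-1)*23 - 109 = (2*(-1)²)*23 - 109 = (2*1)*23 - 109 = 2*23 - 109 = 46 - 109 = -63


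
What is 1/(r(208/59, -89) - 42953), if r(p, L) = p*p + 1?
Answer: -3481/149472648 ≈ -2.3289e-5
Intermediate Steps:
r(p, L) = 1 + p² (r(p, L) = p² + 1 = 1 + p²)
1/(r(208/59, -89) - 42953) = 1/((1 + (208/59)²) - 42953) = 1/((1 + 43264/3481) - 42953) = 1/(46745/3481 - 42953) = 1/(-149472648/3481) = -3481/149472648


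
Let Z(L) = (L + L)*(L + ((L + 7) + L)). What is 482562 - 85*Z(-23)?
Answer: 240142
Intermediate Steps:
Z(L) = 2*L*(7 + 3*L) (Z(L) = (2*L)*(L + ((7 + L) + L)) = (2*L)*(L + (7 + 2*L)) = (2*L)*(7 + 3*L) = 2*L*(7 + 3*L))
482562 - 85*Z(-23) = 482562 - 85*2*(-23)*(7 + 3*(-23)) = 482562 - 85*2*(-23)*(7 - 69) = 482562 - 85*2*(-23)*(-62) = 482562 - 85*2852 = 482562 - 1*242420 = 482562 - 242420 = 240142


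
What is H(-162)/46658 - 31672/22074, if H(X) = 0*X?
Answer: -15836/11037 ≈ -1.4348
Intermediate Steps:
H(X) = 0
H(-162)/46658 - 31672/22074 = 0/46658 - 31672/22074 = 0*(1/46658) - 31672*1/22074 = 0 - 15836/11037 = -15836/11037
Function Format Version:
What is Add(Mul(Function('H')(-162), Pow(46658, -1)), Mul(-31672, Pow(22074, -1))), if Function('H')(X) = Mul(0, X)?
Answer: Rational(-15836, 11037) ≈ -1.4348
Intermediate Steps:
Function('H')(X) = 0
Add(Mul(Function('H')(-162), Pow(46658, -1)), Mul(-31672, Pow(22074, -1))) = Add(Mul(0, Pow(46658, -1)), Mul(-31672, Pow(22074, -1))) = Add(Mul(0, Rational(1, 46658)), Mul(-31672, Rational(1, 22074))) = Add(0, Rational(-15836, 11037)) = Rational(-15836, 11037)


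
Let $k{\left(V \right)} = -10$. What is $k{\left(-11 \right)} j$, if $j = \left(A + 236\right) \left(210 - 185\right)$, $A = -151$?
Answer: $-21250$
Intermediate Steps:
$j = 2125$ ($j = \left(-151 + 236\right) \left(210 - 185\right) = 85 \cdot 25 = 2125$)
$k{\left(-11 \right)} j = \left(-10\right) 2125 = -21250$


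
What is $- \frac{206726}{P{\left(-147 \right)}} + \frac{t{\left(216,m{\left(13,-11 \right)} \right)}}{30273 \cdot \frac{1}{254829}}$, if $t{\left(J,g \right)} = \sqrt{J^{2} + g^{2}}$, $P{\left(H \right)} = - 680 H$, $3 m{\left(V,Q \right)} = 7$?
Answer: $- \frac{103363}{49980} + \frac{84943 \sqrt{419953}}{30273} \approx 1816.3$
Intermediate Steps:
$m{\left(V,Q \right)} = \frac{7}{3}$ ($m{\left(V,Q \right)} = \frac{1}{3} \cdot 7 = \frac{7}{3}$)
$- \frac{206726}{P{\left(-147 \right)}} + \frac{t{\left(216,m{\left(13,-11 \right)} \right)}}{30273 \cdot \frac{1}{254829}} = - \frac{206726}{\left(-680\right) \left(-147\right)} + \frac{\sqrt{216^{2} + \left(\frac{7}{3}\right)^{2}}}{30273 \cdot \frac{1}{254829}} = - \frac{206726}{99960} + \frac{\sqrt{46656 + \frac{49}{9}}}{30273 \cdot \frac{1}{254829}} = \left(-206726\right) \frac{1}{99960} + \frac{\sqrt{\frac{419953}{9}}}{\frac{10091}{84943}} = - \frac{103363}{49980} + \frac{\sqrt{419953}}{3} \cdot \frac{84943}{10091} = - \frac{103363}{49980} + \frac{84943 \sqrt{419953}}{30273}$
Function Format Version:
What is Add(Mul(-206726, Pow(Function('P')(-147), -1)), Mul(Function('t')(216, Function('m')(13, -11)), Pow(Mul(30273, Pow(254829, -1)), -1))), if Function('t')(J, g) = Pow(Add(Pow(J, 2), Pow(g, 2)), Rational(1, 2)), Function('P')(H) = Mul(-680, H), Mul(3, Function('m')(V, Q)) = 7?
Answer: Add(Rational(-103363, 49980), Mul(Rational(84943, 30273), Pow(419953, Rational(1, 2)))) ≈ 1816.3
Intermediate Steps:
Function('m')(V, Q) = Rational(7, 3) (Function('m')(V, Q) = Mul(Rational(1, 3), 7) = Rational(7, 3))
Add(Mul(-206726, Pow(Function('P')(-147), -1)), Mul(Function('t')(216, Function('m')(13, -11)), Pow(Mul(30273, Pow(254829, -1)), -1))) = Add(Mul(-206726, Pow(Mul(-680, -147), -1)), Mul(Pow(Add(Pow(216, 2), Pow(Rational(7, 3), 2)), Rational(1, 2)), Pow(Mul(30273, Pow(254829, -1)), -1))) = Add(Mul(-206726, Pow(99960, -1)), Mul(Pow(Add(46656, Rational(49, 9)), Rational(1, 2)), Pow(Mul(30273, Rational(1, 254829)), -1))) = Add(Mul(-206726, Rational(1, 99960)), Mul(Pow(Rational(419953, 9), Rational(1, 2)), Pow(Rational(10091, 84943), -1))) = Add(Rational(-103363, 49980), Mul(Mul(Rational(1, 3), Pow(419953, Rational(1, 2))), Rational(84943, 10091))) = Add(Rational(-103363, 49980), Mul(Rational(84943, 30273), Pow(419953, Rational(1, 2))))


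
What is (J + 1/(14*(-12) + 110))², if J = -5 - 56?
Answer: 12524521/3364 ≈ 3723.1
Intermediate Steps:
J = -61
(J + 1/(14*(-12) + 110))² = (-61 + 1/(14*(-12) + 110))² = (-61 + 1/(-168 + 110))² = (-61 + 1/(-58))² = (-61 - 1/58)² = (-3539/58)² = 12524521/3364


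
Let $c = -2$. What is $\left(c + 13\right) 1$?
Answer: $11$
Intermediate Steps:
$\left(c + 13\right) 1 = \left(-2 + 13\right) 1 = 11 \cdot 1 = 11$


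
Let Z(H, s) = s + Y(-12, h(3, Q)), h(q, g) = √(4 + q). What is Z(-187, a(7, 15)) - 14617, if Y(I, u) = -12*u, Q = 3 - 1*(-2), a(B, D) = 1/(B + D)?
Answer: -321573/22 - 12*√7 ≈ -14649.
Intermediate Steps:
Q = 5 (Q = 3 + 2 = 5)
Z(H, s) = s - 12*√7 (Z(H, s) = s - 12*√(4 + 3) = s - 12*√7)
Z(-187, a(7, 15)) - 14617 = (1/(7 + 15) - 12*√7) - 14617 = (1/22 - 12*√7) - 14617 = -321573/22 - 12*√7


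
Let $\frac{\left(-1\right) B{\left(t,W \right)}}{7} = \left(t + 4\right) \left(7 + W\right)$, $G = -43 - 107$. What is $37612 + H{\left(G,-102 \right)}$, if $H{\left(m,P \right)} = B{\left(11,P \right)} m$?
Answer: $-1458638$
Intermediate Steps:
$G = -150$
$B{\left(t,W \right)} = - 7 \left(4 + t\right) \left(7 + W\right)$ ($B{\left(t,W \right)} = - 7 \left(t + 4\right) \left(7 + W\right) = - 7 \left(4 + t\right) \left(7 + W\right)$)
$H{\left(m,P \right)} = m \left(-735 - 105 P\right)$ ($H{\left(m,P \right)} = \left(-196 - 539 - 28 P - 7 P 11\right) m = \left(-196 - 539 - 28 P - 77 P\right) m = \left(-735 - 105 P\right) m = m \left(-735 - 105 P\right)$)
$37612 + H{\left(G,-102 \right)} = 37612 - - 15750 \left(7 - 102\right) = 37612 - \left(-15750\right) \left(-95\right) = 37612 - 1496250 = -1458638$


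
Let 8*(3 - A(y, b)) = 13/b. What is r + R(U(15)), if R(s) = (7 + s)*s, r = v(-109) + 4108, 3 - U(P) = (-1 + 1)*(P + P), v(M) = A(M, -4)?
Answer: 132525/32 ≈ 4141.4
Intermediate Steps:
A(y, b) = 3 - 13/(8*b)
v(M) = 109/32 (v(M) = 3 - 13/8/(-4) = 3 - 13/8*(-1/4) = 3 + 13/32 = 109/32)
U(P) = 3 (U(P) = 3 - (-1 + 1)*(P + P) = 3 - 0*2*P = 3 - 1*0 = 3 + 0 = 3)
r = 131565/32 (r = 109/32 + 4108 = 131565/32 ≈ 4111.4)
R(s) = s*(7 + s)
r + R(U(15)) = 131565/32 + 3*(7 + 3) = 131565/32 + 3*10 = 131565/32 + 30 = 132525/32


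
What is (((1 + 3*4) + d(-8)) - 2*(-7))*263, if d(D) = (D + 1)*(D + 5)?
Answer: 12624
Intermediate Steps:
d(D) = (1 + D)*(5 + D)
(((1 + 3*4) + d(-8)) - 2*(-7))*263 = (((1 + 3*4) + (5 + (-8)² + 6*(-8))) - 2*(-7))*263 = (((1 + 12) + (5 + 64 - 48)) + 14)*263 = ((13 + 21) + 14)*263 = (34 + 14)*263 = 48*263 = 12624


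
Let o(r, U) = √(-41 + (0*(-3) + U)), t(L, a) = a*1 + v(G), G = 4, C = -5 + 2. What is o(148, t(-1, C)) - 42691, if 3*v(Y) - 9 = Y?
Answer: -42691 + I*√357/3 ≈ -42691.0 + 6.2981*I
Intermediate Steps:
C = -3
v(Y) = 3 + Y/3
t(L, a) = 13/3 + a (t(L, a) = a*1 + (3 + (⅓)*4) = a + (3 + 4/3) = a + 13/3 = 13/3 + a)
o(r, U) = √(-41 + U) (o(r, U) = √(-41 + (0 + U)) = √(-41 + U))
o(148, t(-1, C)) - 42691 = √(-41 + (13/3 - 3)) - 42691 = √(-41 + 4/3) - 42691 = √(-119/3) - 42691 = I*√357/3 - 42691 = -42691 + I*√357/3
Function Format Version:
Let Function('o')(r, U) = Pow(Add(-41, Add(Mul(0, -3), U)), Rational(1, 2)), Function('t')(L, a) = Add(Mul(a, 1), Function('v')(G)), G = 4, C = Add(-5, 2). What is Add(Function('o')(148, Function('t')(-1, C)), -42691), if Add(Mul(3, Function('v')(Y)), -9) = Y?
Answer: Add(-42691, Mul(Rational(1, 3), I, Pow(357, Rational(1, 2)))) ≈ Add(-42691., Mul(6.2981, I))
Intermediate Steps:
C = -3
Function('v')(Y) = Add(3, Mul(Rational(1, 3), Y))
Function('t')(L, a) = Add(Rational(13, 3), a) (Function('t')(L, a) = Add(Mul(a, 1), Add(3, Mul(Rational(1, 3), 4))) = Add(a, Add(3, Rational(4, 3))) = Add(a, Rational(13, 3)) = Add(Rational(13, 3), a))
Function('o')(r, U) = Pow(Add(-41, U), Rational(1, 2)) (Function('o')(r, U) = Pow(Add(-41, Add(0, U)), Rational(1, 2)) = Pow(Add(-41, U), Rational(1, 2)))
Add(Function('o')(148, Function('t')(-1, C)), -42691) = Add(Pow(Add(-41, Add(Rational(13, 3), -3)), Rational(1, 2)), -42691) = Add(Pow(Add(-41, Rational(4, 3)), Rational(1, 2)), -42691) = Add(Pow(Rational(-119, 3), Rational(1, 2)), -42691) = Add(Mul(Rational(1, 3), I, Pow(357, Rational(1, 2))), -42691) = Add(-42691, Mul(Rational(1, 3), I, Pow(357, Rational(1, 2))))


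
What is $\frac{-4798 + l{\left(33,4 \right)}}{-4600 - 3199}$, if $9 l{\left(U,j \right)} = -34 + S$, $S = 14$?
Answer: $\frac{43202}{70191} \approx 0.61549$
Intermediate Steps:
$l{\left(U,j \right)} = - \frac{20}{9}$ ($l{\left(U,j \right)} = \frac{-34 + 14}{9} = \frac{1}{9} \left(-20\right) = - \frac{20}{9}$)
$\frac{-4798 + l{\left(33,4 \right)}}{-4600 - 3199} = \frac{-4798 - \frac{20}{9}}{-4600 - 3199} = - \frac{43202}{9 \left(-7799\right)} = \left(- \frac{43202}{9}\right) \left(- \frac{1}{7799}\right) = \frac{43202}{70191}$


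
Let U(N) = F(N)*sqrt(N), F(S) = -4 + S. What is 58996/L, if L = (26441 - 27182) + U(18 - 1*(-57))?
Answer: -7286006/28501 - 10471790*sqrt(3)/85503 ≈ -467.77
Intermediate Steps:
U(N) = sqrt(N)*(-4 + N) (U(N) = (-4 + N)*sqrt(N) = sqrt(N)*(-4 + N))
L = -741 + 355*sqrt(3) (L = (26441 - 27182) + sqrt(18 - 1*(-57))*(-4 + (18 - 1*(-57))) = -741 + sqrt(18 + 57)*(-4 + (18 + 57)) = -741 + sqrt(75)*(-4 + 75) = -741 + (5*sqrt(3))*71 = -741 + 355*sqrt(3) ≈ -126.12)
58996/L = 58996/(-741 + 355*sqrt(3))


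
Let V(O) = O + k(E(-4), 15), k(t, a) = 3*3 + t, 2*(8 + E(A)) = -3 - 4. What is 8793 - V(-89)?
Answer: 17769/2 ≈ 8884.5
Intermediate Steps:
E(A) = -23/2 (E(A) = -8 + (-3 - 4)/2 = -8 + (½)*(-7) = -8 - 7/2 = -23/2)
k(t, a) = 9 + t
V(O) = -5/2 + O (V(O) = O + (9 - 23/2) = O - 5/2 = -5/2 + O)
8793 - V(-89) = 8793 - (-5/2 - 89) = 8793 - 1*(-183/2) = 8793 + 183/2 = 17769/2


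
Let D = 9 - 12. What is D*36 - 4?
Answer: -112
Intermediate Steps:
D = -3
D*36 - 4 = -3*36 - 4 = -108 - 4 = -112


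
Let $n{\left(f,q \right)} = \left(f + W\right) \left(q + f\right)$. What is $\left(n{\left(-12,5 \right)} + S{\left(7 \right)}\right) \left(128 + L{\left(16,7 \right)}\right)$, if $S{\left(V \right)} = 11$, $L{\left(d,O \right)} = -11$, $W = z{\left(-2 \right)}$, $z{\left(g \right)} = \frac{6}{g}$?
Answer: $13572$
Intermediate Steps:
$W = -3$ ($W = \frac{6}{-2} = 6 \left(- \frac{1}{2}\right) = -3$)
$n{\left(f,q \right)} = \left(-3 + f\right) \left(f + q\right)$ ($n{\left(f,q \right)} = \left(f - 3\right) \left(q + f\right) = \left(-3 + f\right) \left(f + q\right)$)
$\left(n{\left(-12,5 \right)} + S{\left(7 \right)}\right) \left(128 + L{\left(16,7 \right)}\right) = \left(\left(\left(-12\right)^{2} - -36 - 15 - 60\right) + 11\right) \left(128 - 11\right) = \left(\left(144 + 36 - 15 - 60\right) + 11\right) 117 = \left(105 + 11\right) 117 = 116 \cdot 117 = 13572$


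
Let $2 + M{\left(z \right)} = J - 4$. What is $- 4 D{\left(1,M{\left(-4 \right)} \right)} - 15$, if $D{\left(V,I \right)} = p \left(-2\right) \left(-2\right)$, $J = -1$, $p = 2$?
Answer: $-47$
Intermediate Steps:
$M{\left(z \right)} = -7$ ($M{\left(z \right)} = -2 - 5 = -7$)
$D{\left(V,I \right)} = 8$ ($D{\left(V,I \right)} = 2 \left(-2\right) \left(-2\right) = \left(-4\right) \left(-2\right) = 8$)
$- 4 D{\left(1,M{\left(-4 \right)} \right)} - 15 = \left(-4\right) 8 - 15 = -32 - 15 = -47$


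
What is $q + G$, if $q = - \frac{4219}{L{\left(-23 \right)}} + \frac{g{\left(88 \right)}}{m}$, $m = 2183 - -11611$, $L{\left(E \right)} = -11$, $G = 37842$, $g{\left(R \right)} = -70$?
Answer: $\frac{263641552}{6897} \approx 38226.0$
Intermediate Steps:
$m = 13794$ ($m = 2183 + 11611 = 13794$)
$q = \frac{2645278}{6897}$ ($q = - \frac{4219}{-11} - \frac{70}{13794} = \left(-4219\right) \left(- \frac{1}{11}\right) - \frac{35}{6897} = \frac{4219}{11} - \frac{35}{6897} = \frac{2645278}{6897} \approx 383.54$)
$q + G = \frac{2645278}{6897} + 37842 = \frac{263641552}{6897}$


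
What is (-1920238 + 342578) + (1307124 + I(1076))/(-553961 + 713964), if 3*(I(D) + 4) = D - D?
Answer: -252429025860/160003 ≈ -1.5777e+6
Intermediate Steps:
I(D) = -4 (I(D) = -4 + (D - D)/3 = -4 + (⅓)*0 = -4 + 0 = -4)
(-1920238 + 342578) + (1307124 + I(1076))/(-553961 + 713964) = (-1920238 + 342578) + (1307124 - 4)/(-553961 + 713964) = -1577660 + 1307120/160003 = -252429025860/160003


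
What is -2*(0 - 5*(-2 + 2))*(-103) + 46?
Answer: 46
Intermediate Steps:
-2*(0 - 5*(-2 + 2))*(-103) + 46 = -2*(0 - 5*0)*(-103) + 46 = -2*(0 + 0)*(-103) + 46 = -2*0*(-103) + 46 = 0*(-103) + 46 = 0 + 46 = 46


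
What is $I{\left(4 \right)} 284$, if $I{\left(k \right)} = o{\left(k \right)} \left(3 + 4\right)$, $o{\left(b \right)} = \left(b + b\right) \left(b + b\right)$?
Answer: $127232$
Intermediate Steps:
$o{\left(b \right)} = 4 b^{2}$ ($o{\left(b \right)} = 2 b 2 b = 4 b^{2}$)
$I{\left(k \right)} = 28 k^{2}$ ($I{\left(k \right)} = 4 k^{2} \left(3 + 4\right) = 4 k^{2} \cdot 7 = 28 k^{2}$)
$I{\left(4 \right)} 284 = 28 \cdot 4^{2} \cdot 284 = 28 \cdot 16 \cdot 284 = 448 \cdot 284 = 127232$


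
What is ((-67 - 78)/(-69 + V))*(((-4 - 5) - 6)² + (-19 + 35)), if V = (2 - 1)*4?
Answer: 6989/13 ≈ 537.62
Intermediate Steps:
V = 4 (V = 1*4 = 4)
((-67 - 78)/(-69 + V))*(((-4 - 5) - 6)² + (-19 + 35)) = ((-67 - 78)/(-69 + 4))*(((-4 - 5) - 6)² + (-19 + 35)) = (-145/(-65))*((-9 - 6)² + 16) = (-145*(-1/65))*((-15)² + 16) = 29*(225 + 16)/13 = (29/13)*241 = 6989/13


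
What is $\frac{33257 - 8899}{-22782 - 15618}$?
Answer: $- \frac{12179}{19200} \approx -0.63432$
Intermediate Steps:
$\frac{33257 - 8899}{-22782 - 15618} = \frac{24358}{-38400} = 24358 \left(- \frac{1}{38400}\right) = - \frac{12179}{19200}$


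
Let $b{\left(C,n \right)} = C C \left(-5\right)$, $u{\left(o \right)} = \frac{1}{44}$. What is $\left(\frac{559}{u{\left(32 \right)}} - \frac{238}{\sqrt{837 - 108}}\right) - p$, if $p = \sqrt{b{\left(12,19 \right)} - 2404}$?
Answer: $\frac{663854}{27} - 2 i \sqrt{781} \approx 24587.0 - 55.893 i$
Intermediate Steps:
$u{\left(o \right)} = \frac{1}{44}$
$b{\left(C,n \right)} = - 5 C^{2}$ ($b{\left(C,n \right)} = C^{2} \left(-5\right) = - 5 C^{2}$)
$p = 2 i \sqrt{781}$ ($p = \sqrt{- 5 \cdot 12^{2} - 2404} = \sqrt{\left(-5\right) 144 - 2404} = \sqrt{-720 - 2404} = \sqrt{-3124} = 2 i \sqrt{781} \approx 55.893 i$)
$\left(\frac{559}{u{\left(32 \right)}} - \frac{238}{\sqrt{837 - 108}}\right) - p = \left(559 \frac{1}{\frac{1}{44}} - \frac{238}{\sqrt{837 - 108}}\right) - 2 i \sqrt{781} = \left(559 \cdot 44 - \frac{238}{\sqrt{729}}\right) - 2 i \sqrt{781} = \left(24596 - \frac{238}{27}\right) - 2 i \sqrt{781} = \frac{663854}{27} - 2 i \sqrt{781}$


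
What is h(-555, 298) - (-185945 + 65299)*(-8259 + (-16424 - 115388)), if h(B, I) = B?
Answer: -16899006421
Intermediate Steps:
h(-555, 298) - (-185945 + 65299)*(-8259 + (-16424 - 115388)) = -555 - (-185945 + 65299)*(-8259 + (-16424 - 115388)) = -555 - (-120646)*(-8259 - 131812) = -555 - (-120646)*(-140071) = -555 - 1*16899005866 = -555 - 16899005866 = -16899006421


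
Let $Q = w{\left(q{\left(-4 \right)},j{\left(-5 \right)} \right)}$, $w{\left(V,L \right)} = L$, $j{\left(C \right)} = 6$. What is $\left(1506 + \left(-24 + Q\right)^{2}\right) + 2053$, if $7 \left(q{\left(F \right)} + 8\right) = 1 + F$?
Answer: $3883$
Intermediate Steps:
$q{\left(F \right)} = - \frac{55}{7} + \frac{F}{7}$ ($q{\left(F \right)} = -8 + \frac{1 + F}{7} = -8 + \left(\frac{1}{7} + \frac{F}{7}\right) = - \frac{55}{7} + \frac{F}{7}$)
$Q = 6$
$\left(1506 + \left(-24 + Q\right)^{2}\right) + 2053 = \left(1506 + \left(-24 + 6\right)^{2}\right) + 2053 = \left(1506 + \left(-18\right)^{2}\right) + 2053 = \left(1506 + 324\right) + 2053 = 1830 + 2053 = 3883$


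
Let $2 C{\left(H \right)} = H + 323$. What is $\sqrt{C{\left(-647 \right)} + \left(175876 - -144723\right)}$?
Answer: $157 \sqrt{13} \approx 566.07$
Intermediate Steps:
$C{\left(H \right)} = \frac{323}{2} + \frac{H}{2}$ ($C{\left(H \right)} = \frac{H + 323}{2} = \frac{323 + H}{2} = \frac{323}{2} + \frac{H}{2}$)
$\sqrt{C{\left(-647 \right)} + \left(175876 - -144723\right)} = \sqrt{\left(\frac{323}{2} + \frac{1}{2} \left(-647\right)\right) + \left(175876 - -144723\right)} = \sqrt{\left(\frac{323}{2} - \frac{647}{2}\right) + \left(175876 + 144723\right)} = \sqrt{-162 + 320599} = \sqrt{320437} = 157 \sqrt{13}$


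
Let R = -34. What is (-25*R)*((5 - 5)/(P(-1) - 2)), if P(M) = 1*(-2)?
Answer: 0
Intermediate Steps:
P(M) = -2
(-25*R)*((5 - 5)/(P(-1) - 2)) = (-25*(-34))*((5 - 5)/(-2 - 2)) = 850*(0/(-4)) = 850*(-¼*0) = 850*0 = 0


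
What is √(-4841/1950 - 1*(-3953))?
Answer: √600873702/390 ≈ 62.853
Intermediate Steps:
√(-4841/1950 - 1*(-3953)) = √(-4841*1/1950 + 3953) = √(-4841/1950 + 3953) = √(7703509/1950) = √600873702/390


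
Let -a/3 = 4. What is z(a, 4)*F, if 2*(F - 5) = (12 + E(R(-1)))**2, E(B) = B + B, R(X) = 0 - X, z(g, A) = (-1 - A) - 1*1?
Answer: -618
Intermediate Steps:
a = -12 (a = -3*4 = -12)
z(g, A) = -2 - A (z(g, A) = (-1 - A) - 1 = -2 - A)
R(X) = -X
E(B) = 2*B
F = 103 (F = 5 + (12 + 2*(-1*(-1)))**2/2 = 5 + (12 + 2*1)**2/2 = 5 + (12 + 2)**2/2 = 5 + (1/2)*14**2 = 5 + (1/2)*196 = 5 + 98 = 103)
z(a, 4)*F = (-2 - 1*4)*103 = (-2 - 4)*103 = -6*103 = -618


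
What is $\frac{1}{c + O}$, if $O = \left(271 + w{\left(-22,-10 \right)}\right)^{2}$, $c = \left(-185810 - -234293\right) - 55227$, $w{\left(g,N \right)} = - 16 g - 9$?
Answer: $\frac{1}{370252} \approx 2.7009 \cdot 10^{-6}$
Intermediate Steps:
$w{\left(g,N \right)} = -9 - 16 g$
$c = -6744$ ($c = \left(-185810 + 234293\right) - 55227 = 48483 - 55227 = -6744$)
$O = 376996$ ($O = \left(271 - -343\right)^{2} = \left(271 + \left(-9 + 352\right)\right)^{2} = \left(271 + 343\right)^{2} = 614^{2} = 376996$)
$\frac{1}{c + O} = \frac{1}{-6744 + 376996} = \frac{1}{370252}$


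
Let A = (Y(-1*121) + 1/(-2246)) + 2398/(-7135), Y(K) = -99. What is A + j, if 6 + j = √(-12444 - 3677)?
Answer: -1688040093/16025210 + 7*I*√329 ≈ -105.34 + 126.97*I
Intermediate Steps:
j = -6 + 7*I*√329 (j = -6 + √(-12444 - 3677) = -6 + √(-16121) = -6 + 7*I*√329 ≈ -6.0 + 126.97*I)
A = -1591888833/16025210 (A = (-99 + 1/(-2246)) + 2398/(-7135) = (-99 - 1/2246) + 2398*(-1/7135) = -222355/2246 - 2398/7135 = -1591888833/16025210 ≈ -99.337)
A + j = -1591888833/16025210 + (-6 + 7*I*√329) = -1688040093/16025210 + 7*I*√329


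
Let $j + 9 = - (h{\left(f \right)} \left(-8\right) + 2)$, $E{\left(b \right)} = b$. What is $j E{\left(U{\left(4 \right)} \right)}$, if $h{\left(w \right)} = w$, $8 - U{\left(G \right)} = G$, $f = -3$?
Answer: $-140$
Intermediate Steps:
$U{\left(G \right)} = 8 - G$
$j = -35$ ($j = -9 - \left(\left(-3\right) \left(-8\right) + 2\right) = -9 - \left(24 + 2\right) = -9 - 26 = -35$)
$j E{\left(U{\left(4 \right)} \right)} = - 35 \left(8 - 4\right) = \left(-35\right) 4 = -140$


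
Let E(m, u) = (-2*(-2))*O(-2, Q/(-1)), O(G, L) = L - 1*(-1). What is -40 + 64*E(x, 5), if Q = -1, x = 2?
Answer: 472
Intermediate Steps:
O(G, L) = 1 + L (O(G, L) = L + 1 = 1 + L)
E(m, u) = 8 (E(m, u) = (-2*(-2))*(1 - 1/(-1)) = 4*(1 - 1*(-1)) = 4*(1 + 1) = 4*2 = 8)
-40 + 64*E(x, 5) = -40 + 64*8 = -40 + 512 = 472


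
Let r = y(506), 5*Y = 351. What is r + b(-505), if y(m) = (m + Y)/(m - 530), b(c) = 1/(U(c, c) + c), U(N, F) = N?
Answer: -290993/12120 ≈ -24.009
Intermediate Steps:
Y = 351/5 (Y = (⅕)*351 = 351/5 ≈ 70.200)
b(c) = 1/(2*c) (b(c) = 1/(c + c) = 1/(2*c))
y(m) = (351/5 + m)/(-530 + m) (y(m) = (m + 351/5)/(m - 530) = (351/5 + m)/(-530 + m))
r = -2881/120 (r = (351/5 + 506)/(-530 + 506) = (2881/5)/(-24) = -1/24*2881/5 = -2881/120 ≈ -24.008)
r + b(-505) = -2881/120 + (½)/(-505) = -2881/120 + (½)*(-1/505) = -2881/120 - 1/1010 = -290993/12120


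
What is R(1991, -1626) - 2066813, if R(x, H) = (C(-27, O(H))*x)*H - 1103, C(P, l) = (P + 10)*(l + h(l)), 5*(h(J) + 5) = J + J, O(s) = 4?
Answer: 154766086/5 ≈ 3.0953e+7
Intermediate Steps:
h(J) = -5 + 2*J/5 (h(J) = -5 + (J + J)/5 = -5 + (2*J)/5 = -5 + 2*J/5)
C(P, l) = (-5 + 7*l/5)*(10 + P) (C(P, l) = (P + 10)*(l + (-5 + 2*l/5)) = (10 + P)*(-5 + 7*l/5) = (-5 + 7*l/5)*(10 + P))
R(x, H) = -1103 - 51*H*x/5 (R(x, H) = ((-50 - 5*(-27) + 14*4 + (7/5)*(-27)*4)*x)*H - 1103 = ((-50 + 135 + 56 - 756/5)*x)*H - 1103 = (-51*x/5)*H - 1103 = -51*H*x/5 - 1103 = -1103 - 51*H*x/5)
R(1991, -1626) - 2066813 = (-1103 - 51/5*(-1626)*1991) - 2066813 = (-1103 + 165105666/5) - 2066813 = 165100151/5 - 2066813 = 154766086/5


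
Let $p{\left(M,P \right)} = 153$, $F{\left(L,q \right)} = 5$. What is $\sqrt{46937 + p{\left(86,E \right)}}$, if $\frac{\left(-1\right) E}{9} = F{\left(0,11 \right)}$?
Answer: $\sqrt{47090} \approx 217.0$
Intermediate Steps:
$E = -45$ ($E = \left(-9\right) 5 = -45$)
$\sqrt{46937 + p{\left(86,E \right)}} = \sqrt{46937 + 153} = \sqrt{47090}$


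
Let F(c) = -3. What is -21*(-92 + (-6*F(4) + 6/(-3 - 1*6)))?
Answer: 1568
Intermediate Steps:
-21*(-92 + (-6*F(4) + 6/(-3 - 1*6))) = -21*(-92 + (-6*(-3) + 6/(-3 - 1*6))) = -21*(-92 + (18 + 6/(-3 - 6))) = -21*(-92 + (18 + 6/(-9))) = -21*(-92 + (18 + 6*(-⅑))) = -21*(-92 + (18 - ⅔)) = -21*(-92 + 52/3) = -21*(-224/3) = 1568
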